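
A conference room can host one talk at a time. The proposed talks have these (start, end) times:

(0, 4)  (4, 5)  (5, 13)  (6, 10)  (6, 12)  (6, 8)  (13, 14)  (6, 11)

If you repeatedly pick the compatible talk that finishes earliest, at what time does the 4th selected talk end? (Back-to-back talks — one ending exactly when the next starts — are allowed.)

14

Sort by end time and greedily take each interval whose start is ≥ the last chosen end.
Sorted by end: (0,4)  (4,5)  (6,8)  (6,10)  (6,11)  (6,12)  (5,13)  (13,14)
take (0,4); take (4,5); take (6,8); skip (5,13); take (13,14).
Selected: (0,4) (4,5) (6,8) (13,14)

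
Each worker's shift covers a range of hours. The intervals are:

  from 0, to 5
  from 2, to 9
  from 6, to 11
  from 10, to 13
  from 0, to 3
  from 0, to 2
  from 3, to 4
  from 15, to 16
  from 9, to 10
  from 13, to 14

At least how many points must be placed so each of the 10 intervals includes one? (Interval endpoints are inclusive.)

Sort by right endpoint; whenever an interval is uncovered, place a point at its right end.
By right end: [0,2]  [0,3]  [3,4]  [0,5]  [2,9]  [9,10]  [6,11]  [10,13]  [13,14]  [15,16]
[0,2] uncovered → point at 2; [3,4] uncovered → point at 4; [9,10] uncovered → point at 10; [13,14] uncovered → point at 14; [15,16] uncovered → point at 16.
Points: 2, 4, 10, 14, 16 (5 total).

5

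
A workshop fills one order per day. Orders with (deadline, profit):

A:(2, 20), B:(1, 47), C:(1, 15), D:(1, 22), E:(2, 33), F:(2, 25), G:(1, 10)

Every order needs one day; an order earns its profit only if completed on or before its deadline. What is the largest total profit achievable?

80

Sort by profit descending; place each in the latest free slot ≤ its deadline.
By profit: B(d1,47), E(d2,33), F(d2,25), D(d1,22), A(d2,20), C(d1,15), G(d1,10)
B→slot 1; E→slot 2; F skipped; D skipped; A skipped; C skipped; G skipped.
Profit = 47 + 33 = 80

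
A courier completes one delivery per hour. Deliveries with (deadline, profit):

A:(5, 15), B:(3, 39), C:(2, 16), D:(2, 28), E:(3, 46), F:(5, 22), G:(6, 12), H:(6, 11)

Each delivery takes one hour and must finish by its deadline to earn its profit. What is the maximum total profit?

162

Sort by profit descending; place each in the latest free slot ≤ its deadline.
By profit: E(d3,46), B(d3,39), D(d2,28), F(d5,22), C(d2,16), A(d5,15), G(d6,12), H(d6,11)
E→slot 3; B→slot 2; D→slot 1; F→slot 5; C skipped; A→slot 4; G→slot 6; H skipped.
Profit = 28 + 39 + 46 + 15 + 22 + 12 = 162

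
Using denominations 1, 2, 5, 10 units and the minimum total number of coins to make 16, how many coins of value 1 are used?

Use the largest denomination that fits, subtract, and repeat.
16 = 1×10 + 1×5 + 1×1
Count of 1: 1

1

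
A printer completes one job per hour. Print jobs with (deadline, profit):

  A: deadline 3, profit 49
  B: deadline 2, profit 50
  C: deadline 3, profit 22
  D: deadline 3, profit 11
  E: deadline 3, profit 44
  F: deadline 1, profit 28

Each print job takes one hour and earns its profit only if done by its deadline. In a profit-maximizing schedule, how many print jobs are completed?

3

By profit: B(d2,50), A(d3,49), E(d3,44), F(d1,28), C(d3,22), D(d3,11)
B→slot 2; A→slot 3; E→slot 1; F skipped; C skipped; D skipped.
3 of 6 scheduled.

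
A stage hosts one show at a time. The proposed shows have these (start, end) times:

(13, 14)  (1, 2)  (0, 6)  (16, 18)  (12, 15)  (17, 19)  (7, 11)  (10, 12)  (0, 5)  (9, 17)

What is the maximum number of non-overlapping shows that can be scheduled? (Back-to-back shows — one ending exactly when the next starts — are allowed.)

4

Sort by end time and greedily take each interval whose start is ≥ the last chosen end.
By end time: (1,2), (0,5), (0,6), (7,11), (10,12), (13,14), (12,15), (9,17), (16,18), (17,19).
Pick (1,2); next start ≥ 2 → (7,11); next start ≥ 11 → (13,14); next start ≥ 14 → (16,18).
Selected 4 shows.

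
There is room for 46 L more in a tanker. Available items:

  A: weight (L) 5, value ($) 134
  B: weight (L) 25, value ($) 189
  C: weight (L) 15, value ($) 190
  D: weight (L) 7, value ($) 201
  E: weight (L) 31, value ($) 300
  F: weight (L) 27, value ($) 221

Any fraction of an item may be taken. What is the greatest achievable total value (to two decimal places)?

708.87

Sort by value per unit weight and fill in that order.
Ratios (sorted): D 28.71, A 26.80, C 12.67, E 9.68, F 8.19, B 7.56
take D (7 @ 201); take A (5 @ 134); take C (15 @ 190); take 19/31 of E → 183.87. Capacity used 46/46.
Total value = 708.87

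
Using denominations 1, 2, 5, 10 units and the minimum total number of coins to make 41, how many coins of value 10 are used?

4

Greedy: take as many of the largest coin as possible, then repeat with the remainder.
41 = 4×10 + 1×1
Count of 10: 4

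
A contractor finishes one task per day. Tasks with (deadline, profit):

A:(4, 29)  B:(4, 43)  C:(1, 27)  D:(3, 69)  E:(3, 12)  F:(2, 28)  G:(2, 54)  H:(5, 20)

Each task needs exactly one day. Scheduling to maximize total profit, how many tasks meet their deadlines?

5

By profit: D(d3,69), G(d2,54), B(d4,43), A(d4,29), F(d2,28), C(d1,27), H(d5,20), E(d3,12)
D→slot 3; G→slot 2; B→slot 4; A→slot 1; F skipped; C skipped; H→slot 5; E skipped.
5 of 8 scheduled.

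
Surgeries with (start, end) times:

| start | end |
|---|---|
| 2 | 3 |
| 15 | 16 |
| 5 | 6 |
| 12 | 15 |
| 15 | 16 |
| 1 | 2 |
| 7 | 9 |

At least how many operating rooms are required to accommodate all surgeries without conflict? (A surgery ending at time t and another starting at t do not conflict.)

2

Count concurrent intervals with a sweep; the peak is the room count.
Events (time:±→running): 1:+→1 2:-→0 2:+→1 3:-→0 5:+→1 6:-→0 7:+→1 9:-→0 12:+→1 15:-→0 15:+→1 15:+→2 … peak 2.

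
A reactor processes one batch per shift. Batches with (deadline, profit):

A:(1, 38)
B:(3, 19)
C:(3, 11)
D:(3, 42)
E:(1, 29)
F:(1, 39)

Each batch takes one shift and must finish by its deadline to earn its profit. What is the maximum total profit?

Sort by profit descending; place each in the latest free slot ≤ its deadline.
By profit: D(d3,42), F(d1,39), A(d1,38), E(d1,29), B(d3,19), C(d3,11)
D→slot 3; F→slot 1; A skipped; E skipped; B→slot 2; C skipped.
Profit = 39 + 19 + 42 = 100

100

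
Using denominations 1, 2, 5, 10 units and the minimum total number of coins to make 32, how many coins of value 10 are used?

3

Use the largest denomination that fits, subtract, and repeat.
32 − 3×10→2 − 1×2→0
Count of 10: 3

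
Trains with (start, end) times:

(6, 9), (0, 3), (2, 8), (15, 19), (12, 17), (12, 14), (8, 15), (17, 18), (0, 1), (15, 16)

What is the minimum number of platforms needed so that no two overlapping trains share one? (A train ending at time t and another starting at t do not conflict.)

The answer is the maximum number of intervals overlapping at any instant.
starts: [0, 0, 2, 6, 8, 12, 12, 15, 15, 17]
ends:   [1, 3, 8, 9, 14, 15, 16, 17, 18, 19]
s0→1 s0→2 e1→1 s2→2 e3→1 s6→2 e8→1 s8→2 e9→1 s12→2 s12→3  — peak 3.

3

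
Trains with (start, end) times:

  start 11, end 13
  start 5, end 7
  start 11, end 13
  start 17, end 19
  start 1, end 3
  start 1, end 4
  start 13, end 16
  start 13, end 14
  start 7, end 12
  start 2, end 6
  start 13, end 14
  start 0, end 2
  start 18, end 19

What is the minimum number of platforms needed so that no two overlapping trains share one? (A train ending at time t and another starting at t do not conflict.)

3

Count concurrent intervals with a sweep; the peak is the room count.
Events (time:±→running): 0:+→1 1:+→2 1:+→3 … peak 3.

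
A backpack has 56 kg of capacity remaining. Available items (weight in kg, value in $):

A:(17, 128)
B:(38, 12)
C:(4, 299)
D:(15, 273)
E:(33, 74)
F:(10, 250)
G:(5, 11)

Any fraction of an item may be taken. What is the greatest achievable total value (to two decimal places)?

Ratios (sorted): C 74.75, F 25.00, D 18.20, A 7.53, E 2.24, G 2.20, B 0.32
take C (4 @ 299); take F (10 @ 250); take D (15 @ 273); take A (17 @ 128); take 10/33 of E → 22.42. Capacity used 56/56.
Total value = 972.42

972.42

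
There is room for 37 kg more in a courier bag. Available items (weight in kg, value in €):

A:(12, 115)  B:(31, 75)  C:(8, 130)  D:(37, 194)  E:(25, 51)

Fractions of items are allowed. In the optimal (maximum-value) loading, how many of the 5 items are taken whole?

Sort by value per unit weight and fill in that order.
Ratios (sorted): C 16.25, A 9.58, D 5.24, B 2.42, E 2.04
take C (8 @ 130); take A (12 @ 115); take 17/37 of D → 89.14. Capacity used 37/37.
2 item(s) taken whole; one partial (take 17/37 of D).

2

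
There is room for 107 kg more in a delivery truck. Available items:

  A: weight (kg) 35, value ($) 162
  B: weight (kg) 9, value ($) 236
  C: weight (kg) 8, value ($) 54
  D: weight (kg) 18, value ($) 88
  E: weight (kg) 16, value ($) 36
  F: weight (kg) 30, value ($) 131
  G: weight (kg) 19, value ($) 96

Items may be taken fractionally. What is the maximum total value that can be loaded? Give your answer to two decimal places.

714.60

Sort by value per unit weight and fill in that order.
Ratios (sorted): B 26.22, C 6.75, G 5.05, D 4.89, A 4.63, F 4.37, E 2.25
take B (9 @ 236); take C (8 @ 54); take G (19 @ 96); take D (18 @ 88); take A (35 @ 162); take 18/30 of F → 78.60. Capacity used 107/107.
Total value = 714.60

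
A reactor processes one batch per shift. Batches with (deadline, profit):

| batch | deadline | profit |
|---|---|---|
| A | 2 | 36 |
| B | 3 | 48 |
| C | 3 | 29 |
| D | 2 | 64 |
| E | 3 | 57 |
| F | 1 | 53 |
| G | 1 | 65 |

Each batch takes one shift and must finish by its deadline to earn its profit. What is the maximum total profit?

Profit order: G=65 D=64 E=57 F=53 B=48 A=36 C=29
Assign: G→slot 1, D→slot 2, E→slot 3, F skipped, B skipped, A skipped, C skipped.
Slots: [1:G] [2:D] [3:E]
Profit = 65 + 64 + 57 = 186

186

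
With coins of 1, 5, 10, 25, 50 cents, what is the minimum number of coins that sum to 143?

8

143 = 2×50 + 1×25 + 1×10 + 1×5 + 3×1
Total coins = 2 + 1 + 1 + 1 + 3 = 8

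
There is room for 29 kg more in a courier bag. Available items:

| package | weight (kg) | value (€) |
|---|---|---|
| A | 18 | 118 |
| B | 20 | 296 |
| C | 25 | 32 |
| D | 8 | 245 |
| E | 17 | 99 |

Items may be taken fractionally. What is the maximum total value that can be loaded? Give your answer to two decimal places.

Order: D (245/8=30.62) > B (296/20=14.80) > A (118/18=6.56) > E (99/17=5.82) > C (32/25=1.28)
Fill: take D (8 @ 245) → take B (20 @ 296) → take 1/18 of A → 6.56; 29/29 used.
Total value = 547.56

547.56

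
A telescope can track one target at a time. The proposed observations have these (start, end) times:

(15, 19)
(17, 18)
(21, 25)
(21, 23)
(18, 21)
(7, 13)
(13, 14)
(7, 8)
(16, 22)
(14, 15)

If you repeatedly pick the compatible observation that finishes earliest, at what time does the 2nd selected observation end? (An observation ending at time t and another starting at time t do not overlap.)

Sorted by end: (7,8)  (7,13)  (13,14)  (14,15)  (17,18)  (15,19)  (18,21)  (16,22)  (21,23)  (21,25)
take (7,8); take (13,14); take (14,15); take (17,18); take (18,21); take (21,23).
Selected: (7,8) (13,14) (14,15) (17,18) (18,21) (21,23)

14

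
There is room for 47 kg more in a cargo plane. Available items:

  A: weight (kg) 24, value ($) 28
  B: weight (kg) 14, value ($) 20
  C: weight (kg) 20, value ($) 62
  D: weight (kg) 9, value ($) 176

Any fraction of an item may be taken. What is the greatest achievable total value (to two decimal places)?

262.67

Sort by value per unit weight and fill in that order.
Order: D (176/9=19.56) > C (62/20=3.10) > B (20/14=1.43) > A (28/24=1.17)
Fill: take D (9 @ 176) → take C (20 @ 62) → take B (14 @ 20) → take 4/24 of A → 4.67; 47/47 used.
Total value = 262.67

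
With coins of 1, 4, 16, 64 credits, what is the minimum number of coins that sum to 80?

Use the largest denomination that fits, subtract, and repeat.
80 − 1×64→16 − 1×16→0
Total coins = 1 + 1 = 2

2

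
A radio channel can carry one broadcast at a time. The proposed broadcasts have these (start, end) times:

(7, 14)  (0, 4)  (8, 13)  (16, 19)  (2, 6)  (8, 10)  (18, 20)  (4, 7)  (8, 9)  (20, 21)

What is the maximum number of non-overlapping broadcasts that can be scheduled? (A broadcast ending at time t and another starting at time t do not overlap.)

5

Sort by end time and greedily take each interval whose start is ≥ the last chosen end.
Sorted by end: (0,4)  (2,6)  (4,7)  (8,9)  (8,10)  (8,13)  (7,14)  (16,19)  (18,20)  (20,21)
take (0,4); skip (2,6); take (4,7); take (8,9); take (16,19); take (20,21).
Selected 5 broadcasts.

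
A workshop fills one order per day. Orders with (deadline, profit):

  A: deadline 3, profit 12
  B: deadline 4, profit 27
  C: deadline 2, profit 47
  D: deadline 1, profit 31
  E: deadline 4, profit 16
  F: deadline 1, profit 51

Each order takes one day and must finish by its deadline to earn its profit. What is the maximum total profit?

141

By profit: F(d1,51), C(d2,47), D(d1,31), B(d4,27), E(d4,16), A(d3,12)
F→slot 1; C→slot 2; D skipped; B→slot 4; E→slot 3; A skipped.
Profit = 51 + 47 + 16 + 27 = 141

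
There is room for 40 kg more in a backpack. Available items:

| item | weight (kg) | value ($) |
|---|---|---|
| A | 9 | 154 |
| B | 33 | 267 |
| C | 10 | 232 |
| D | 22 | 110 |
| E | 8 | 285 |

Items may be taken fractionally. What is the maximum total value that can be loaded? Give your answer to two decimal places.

776.18

Ratios (sorted): E 35.62, C 23.20, A 17.11, B 8.09, D 5.00
take E (8 @ 285); take C (10 @ 232); take A (9 @ 154); take 13/33 of B → 105.18. Capacity used 40/40.
Total value = 776.18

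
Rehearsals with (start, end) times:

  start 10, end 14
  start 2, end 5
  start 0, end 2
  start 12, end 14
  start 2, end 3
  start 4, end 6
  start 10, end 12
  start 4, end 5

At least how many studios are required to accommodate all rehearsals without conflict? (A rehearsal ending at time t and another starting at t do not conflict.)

3

Events (time:±→running): 0:+→1 2:-→0 2:+→1 2:+→2 3:-→1 4:+→2 4:+→3 … peak 3.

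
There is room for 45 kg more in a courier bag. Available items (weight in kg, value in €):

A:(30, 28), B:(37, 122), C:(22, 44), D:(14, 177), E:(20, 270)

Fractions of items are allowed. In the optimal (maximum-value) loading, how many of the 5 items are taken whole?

Order: E (270/20=13.50) > D (177/14=12.64) > B (122/37=3.30) > C (44/22=2.00) > A (28/30=0.93)
Fill: take E (20 @ 270) → take D (14 @ 177) → take 11/37 of B → 36.27; 45/45 used.
2 item(s) taken whole; one partial (take 11/37 of B).

2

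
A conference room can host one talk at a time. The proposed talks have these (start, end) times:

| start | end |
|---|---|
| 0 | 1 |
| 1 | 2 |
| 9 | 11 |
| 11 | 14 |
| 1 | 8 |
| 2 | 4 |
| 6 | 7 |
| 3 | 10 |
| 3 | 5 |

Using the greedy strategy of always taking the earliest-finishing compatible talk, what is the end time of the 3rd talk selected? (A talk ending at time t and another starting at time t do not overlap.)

Order by finish time; keep every interval that doesn't clash with the previous kept one.
By end time: (0,1), (1,2), (2,4), (3,5), (6,7), (1,8), (3,10), (9,11), (11,14).
Pick (0,1); next start ≥ 1 → (1,2); next start ≥ 2 → (2,4); next start ≥ 4 → (6,7); next start ≥ 7 → (9,11); next start ≥ 11 → (11,14).
Selected: (0,1) (1,2) (2,4) (6,7) (9,11) (11,14)

4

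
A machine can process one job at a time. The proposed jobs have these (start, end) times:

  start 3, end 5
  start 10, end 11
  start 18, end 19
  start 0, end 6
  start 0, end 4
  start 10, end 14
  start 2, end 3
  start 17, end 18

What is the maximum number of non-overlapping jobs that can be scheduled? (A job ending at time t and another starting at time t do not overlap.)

5

Sorted by end: (2,3)  (0,4)  (3,5)  (0,6)  (10,11)  (10,14)  (17,18)  (18,19)
take (2,3); take (3,5); take (10,11); take (17,18); take (18,19).
Selected 5 jobs.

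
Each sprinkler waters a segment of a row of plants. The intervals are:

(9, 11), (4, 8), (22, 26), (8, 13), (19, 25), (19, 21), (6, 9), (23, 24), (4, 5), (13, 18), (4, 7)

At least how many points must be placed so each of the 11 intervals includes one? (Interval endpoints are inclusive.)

Process intervals by earliest right end; each time one isn't hit yet, stab at its right endpoint.
By right end: [4,5]  [4,7]  [4,8]  [6,9]  [9,11]  [8,13]  [13,18]  [19,21]  [23,24]  [19,25]  [22,26]
[4,5] uncovered → point at 5; [6,9] uncovered → point at 9; [13,18] uncovered → point at 18; [19,21] uncovered → point at 21; [23,24] uncovered → point at 24.
Points: 5, 9, 18, 21, 24 (5 total).

5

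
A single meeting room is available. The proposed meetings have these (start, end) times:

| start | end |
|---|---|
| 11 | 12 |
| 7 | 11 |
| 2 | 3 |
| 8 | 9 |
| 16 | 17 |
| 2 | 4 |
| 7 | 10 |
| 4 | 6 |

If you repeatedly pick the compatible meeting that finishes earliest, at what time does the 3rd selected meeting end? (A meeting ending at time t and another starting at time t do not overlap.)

Greedy by earliest finish: after sorting by end time, pick each interval compatible with the last pick.
By end time: (2,3), (2,4), (4,6), (8,9), (7,10), (7,11), (11,12), (16,17).
Pick (2,3); next start ≥ 3 → (4,6); next start ≥ 6 → (8,9); next start ≥ 9 → (11,12); next start ≥ 12 → (16,17).
Selected: (2,3) (4,6) (8,9) (11,12) (16,17)

9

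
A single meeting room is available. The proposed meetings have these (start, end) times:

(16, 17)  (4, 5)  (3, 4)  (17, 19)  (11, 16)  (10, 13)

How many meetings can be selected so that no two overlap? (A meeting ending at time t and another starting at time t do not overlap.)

By end time: (3,4), (4,5), (10,13), (11,16), (16,17), (17,19).
Pick (3,4); next start ≥ 4 → (4,5); next start ≥ 5 → (10,13); next start ≥ 13 → (16,17); next start ≥ 17 → (17,19).
Selected 5 meetings.

5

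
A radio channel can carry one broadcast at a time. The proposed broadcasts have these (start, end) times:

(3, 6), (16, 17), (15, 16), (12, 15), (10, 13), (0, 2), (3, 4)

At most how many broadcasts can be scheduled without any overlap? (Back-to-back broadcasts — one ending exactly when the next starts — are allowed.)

Sorted by end: (0,2)  (3,4)  (3,6)  (10,13)  (12,15)  (15,16)  (16,17)
take (0,2); take (3,4); take (10,13); take (15,16); take (16,17).
Selected 5 broadcasts.

5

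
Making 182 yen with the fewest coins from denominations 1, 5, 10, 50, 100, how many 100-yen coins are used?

Use the largest denomination that fits, subtract, and repeat.
182 = 1×100 + 1×50 + 3×10 + 2×1
Count of 100: 1

1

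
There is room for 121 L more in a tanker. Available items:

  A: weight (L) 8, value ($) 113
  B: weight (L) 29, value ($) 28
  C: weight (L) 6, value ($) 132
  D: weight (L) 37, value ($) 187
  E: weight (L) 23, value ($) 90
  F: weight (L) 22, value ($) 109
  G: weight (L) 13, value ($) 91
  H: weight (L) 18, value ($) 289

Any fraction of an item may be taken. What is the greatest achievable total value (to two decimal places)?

Sort by value per unit weight and fill in that order.
Ratios (sorted): C 22.00, H 16.06, A 14.12, G 7.00, D 5.05, F 4.95, E 3.91, B 0.97
take C (6 @ 132); take H (18 @ 289); take A (8 @ 113); take G (13 @ 91); take D (37 @ 187); take F (22 @ 109); take 17/23 of E → 66.52. Capacity used 121/121.
Total value = 987.52

987.52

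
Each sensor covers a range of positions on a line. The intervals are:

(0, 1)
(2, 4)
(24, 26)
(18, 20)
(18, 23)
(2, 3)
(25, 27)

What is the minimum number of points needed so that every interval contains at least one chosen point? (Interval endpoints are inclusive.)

4

Process intervals by earliest right end; each time one isn't hit yet, stab at its right endpoint.
Sorted: [0,1] [2,3] [2,4] [18,20] [18,23] [24,26] [25,27]
{[0,1]} hit by 1; {[2,3],[2,4]} hit by 3; {[18,20],[18,23]} hit by 20; {[24,26],[25,27]} hit by 26.
Points: 1, 3, 20, 26 (4 total).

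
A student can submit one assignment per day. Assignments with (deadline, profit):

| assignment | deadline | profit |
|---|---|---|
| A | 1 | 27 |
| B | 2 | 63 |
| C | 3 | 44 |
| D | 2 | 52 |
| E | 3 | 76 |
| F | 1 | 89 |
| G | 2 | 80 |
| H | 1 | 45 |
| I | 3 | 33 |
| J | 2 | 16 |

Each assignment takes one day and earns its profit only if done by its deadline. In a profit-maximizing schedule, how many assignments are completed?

Take jobs in profit order; each goes to the latest open slot no later than its deadline.
By profit: F(d1,89), G(d2,80), E(d3,76), B(d2,63), D(d2,52), H(d1,45), C(d3,44), I(d3,33), A(d1,27), J(d2,16)
F→slot 1; G→slot 2; E→slot 3; B skipped; D skipped; H skipped; C skipped; I skipped; A skipped; J skipped.
3 of 10 scheduled.

3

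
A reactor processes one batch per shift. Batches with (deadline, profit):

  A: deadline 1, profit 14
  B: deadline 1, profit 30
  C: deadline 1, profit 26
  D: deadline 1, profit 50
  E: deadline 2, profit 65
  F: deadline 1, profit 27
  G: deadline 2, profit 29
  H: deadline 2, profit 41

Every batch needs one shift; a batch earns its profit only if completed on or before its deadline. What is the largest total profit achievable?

115

Take jobs in profit order; each goes to the latest open slot no later than its deadline.
Profit order: E=65 D=50 H=41 B=30 G=29 F=27 C=26 A=14
Assign: E→slot 2, D→slot 1, H skipped, B skipped, G skipped, F skipped, C skipped, A skipped.
Slots: [1:D] [2:E]
Profit = 50 + 65 = 115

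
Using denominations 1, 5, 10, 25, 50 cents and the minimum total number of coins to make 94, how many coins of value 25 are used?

1

94 = 1×50 + 1×25 + 1×10 + 1×5 + 4×1
Count of 25: 1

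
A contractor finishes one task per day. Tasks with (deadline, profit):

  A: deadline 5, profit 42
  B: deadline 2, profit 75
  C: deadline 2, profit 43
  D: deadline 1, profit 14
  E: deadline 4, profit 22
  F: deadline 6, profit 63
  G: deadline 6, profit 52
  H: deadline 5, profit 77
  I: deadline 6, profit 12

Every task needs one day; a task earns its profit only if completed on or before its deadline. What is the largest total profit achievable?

Sort by profit descending; place each in the latest free slot ≤ its deadline.
By profit: H(d5,77), B(d2,75), F(d6,63), G(d6,52), C(d2,43), A(d5,42), E(d4,22), D(d1,14), I(d6,12)
H→slot 5; B→slot 2; F→slot 6; G→slot 4; C→slot 1; A→slot 3; E skipped; D skipped; I skipped.
Profit = 43 + 75 + 42 + 52 + 77 + 63 = 352

352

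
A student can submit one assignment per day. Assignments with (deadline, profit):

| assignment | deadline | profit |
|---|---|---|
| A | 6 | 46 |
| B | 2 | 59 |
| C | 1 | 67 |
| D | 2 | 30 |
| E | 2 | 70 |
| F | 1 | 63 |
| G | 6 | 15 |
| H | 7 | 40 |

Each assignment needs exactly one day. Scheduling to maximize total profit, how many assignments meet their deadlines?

5

Take jobs in profit order; each goes to the latest open slot no later than its deadline.
Profit order: E=70 C=67 F=63 B=59 A=46 H=40 D=30 G=15
Assign: E→slot 2, C→slot 1, F skipped, B skipped, A→slot 6, H→slot 7, D skipped, G→slot 5.
Slots: [1:C] [2:E] [5:G] [6:A] [7:H]
5 of 8 scheduled.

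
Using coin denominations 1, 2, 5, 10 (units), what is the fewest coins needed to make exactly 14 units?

3

14 = 1×10 + 2×2
Total coins = 1 + 2 = 3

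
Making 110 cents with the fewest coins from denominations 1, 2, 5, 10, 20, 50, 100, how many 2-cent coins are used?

Greedy: take as many of the largest coin as possible, then repeat with the remainder.
110 = 1×100 + 1×10
Count of 2: 0

0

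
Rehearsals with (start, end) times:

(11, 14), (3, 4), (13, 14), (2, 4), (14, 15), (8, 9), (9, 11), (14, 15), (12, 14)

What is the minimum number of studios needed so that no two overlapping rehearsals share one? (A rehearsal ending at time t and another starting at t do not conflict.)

starts: [2, 3, 8, 9, 11, 12, 13, 14, 14]
ends:   [4, 4, 9, 11, 14, 14, 14, 15, 15]
s2→1 s3→2 e4→1 e4→0 s8→1 e9→0 s9→1 e11→0 s11→1 s12→2 s13→3  — peak 3.

3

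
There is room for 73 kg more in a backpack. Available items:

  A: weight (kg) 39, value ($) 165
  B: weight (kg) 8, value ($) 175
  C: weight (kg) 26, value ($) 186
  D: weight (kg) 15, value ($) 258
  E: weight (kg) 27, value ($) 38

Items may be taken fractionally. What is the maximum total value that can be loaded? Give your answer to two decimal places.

Greedy by value/weight ratio, highest first.
Order: B (175/8=21.88) > D (258/15=17.20) > C (186/26=7.15) > A (165/39=4.23) > E (38/27=1.41)
Fill: take B (8 @ 175) → take D (15 @ 258) → take C (26 @ 186) → take 24/39 of A → 101.54; 73/73 used.
Total value = 720.54

720.54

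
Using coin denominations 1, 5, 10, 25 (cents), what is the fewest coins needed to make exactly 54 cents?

54 = 2×25 + 4×1
Total coins = 2 + 4 = 6

6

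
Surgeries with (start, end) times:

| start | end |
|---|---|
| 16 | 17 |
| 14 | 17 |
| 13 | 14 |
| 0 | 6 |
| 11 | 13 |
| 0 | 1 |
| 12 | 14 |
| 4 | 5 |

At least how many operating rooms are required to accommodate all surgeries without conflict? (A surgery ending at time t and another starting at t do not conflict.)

starts: [0, 0, 4, 11, 12, 13, 14, 16]
ends:   [1, 5, 6, 13, 14, 14, 17, 17]
s0→1 s0→2  — peak 2.

2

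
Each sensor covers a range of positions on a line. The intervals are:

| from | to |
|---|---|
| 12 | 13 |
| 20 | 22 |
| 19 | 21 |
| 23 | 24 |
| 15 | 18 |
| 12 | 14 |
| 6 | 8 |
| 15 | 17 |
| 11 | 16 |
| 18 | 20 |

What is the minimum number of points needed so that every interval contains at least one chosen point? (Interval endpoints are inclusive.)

Sort by right endpoint; whenever an interval is uncovered, place a point at its right end.
Sorted: [6,8] [12,13] [12,14] [11,16] [15,17] [15,18] [18,20] [19,21] [20,22] [23,24]
{[6,8]} hit by 8; {[12,13],[12,14],[11,16]} hit by 13; {[15,17],[15,18]} hit by 17; {[18,20],[19,21],[20,22]} hit by 20; {[23,24]} hit by 24.
Points: 8, 13, 17, 20, 24 (5 total).

5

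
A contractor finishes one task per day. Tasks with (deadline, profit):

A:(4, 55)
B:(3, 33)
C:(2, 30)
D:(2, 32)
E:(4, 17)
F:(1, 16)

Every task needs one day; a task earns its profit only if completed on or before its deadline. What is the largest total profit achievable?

Profit order: A=55 B=33 D=32 C=30 E=17 F=16
Assign: A→slot 4, B→slot 3, D→slot 2, C→slot 1, E skipped, F skipped.
Slots: [1:C] [2:D] [3:B] [4:A]
Profit = 30 + 32 + 33 + 55 = 150

150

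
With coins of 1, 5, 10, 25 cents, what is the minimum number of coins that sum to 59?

7

Use the largest denomination that fits, subtract, and repeat.
59 = 2×25 + 1×5 + 4×1
Total coins = 2 + 1 + 4 = 7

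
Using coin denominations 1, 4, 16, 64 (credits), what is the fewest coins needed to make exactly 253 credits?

Greedy: take as many of the largest coin as possible, then repeat with the remainder.
253 − 3×64→61 − 3×16→13 − 3×4→1 − 1×1→0
Total coins = 3 + 3 + 3 + 1 = 10

10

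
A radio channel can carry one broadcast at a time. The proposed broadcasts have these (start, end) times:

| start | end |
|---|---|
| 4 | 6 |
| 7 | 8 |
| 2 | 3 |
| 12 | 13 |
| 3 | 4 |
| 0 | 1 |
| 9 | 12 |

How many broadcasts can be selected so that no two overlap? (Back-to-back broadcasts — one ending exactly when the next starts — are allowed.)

By end time: (0,1), (2,3), (3,4), (4,6), (7,8), (9,12), (12,13).
Pick (0,1); next start ≥ 1 → (2,3); next start ≥ 3 → (3,4); next start ≥ 4 → (4,6); next start ≥ 6 → (7,8); next start ≥ 8 → (9,12); next start ≥ 12 → (12,13).
Selected 7 broadcasts.

7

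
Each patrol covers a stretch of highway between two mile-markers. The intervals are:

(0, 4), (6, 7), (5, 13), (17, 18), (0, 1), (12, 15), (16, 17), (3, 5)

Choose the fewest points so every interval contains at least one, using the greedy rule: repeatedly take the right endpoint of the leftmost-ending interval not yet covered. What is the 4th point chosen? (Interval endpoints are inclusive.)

Process intervals by earliest right end; each time one isn't hit yet, stab at its right endpoint.
By right end: [0,1]  [0,4]  [3,5]  [6,7]  [5,13]  [12,15]  [16,17]  [17,18]
[0,1] uncovered → point at 1; [3,5] uncovered → point at 5; [6,7] uncovered → point at 7; [12,15] uncovered → point at 15; [16,17] uncovered → point at 17.
Points: 1, 5, 7, 15, 17 (5 total).

15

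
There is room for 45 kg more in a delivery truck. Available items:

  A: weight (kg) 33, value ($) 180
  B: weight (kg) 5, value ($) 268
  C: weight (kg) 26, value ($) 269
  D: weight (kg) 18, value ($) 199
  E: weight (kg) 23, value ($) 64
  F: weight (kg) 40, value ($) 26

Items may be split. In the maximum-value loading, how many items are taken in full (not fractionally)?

Order: B (268/5=53.60) > D (199/18=11.06) > C (269/26=10.35) > A (180/33=5.45) > E (64/23=2.78) > F (26/40=0.65)
Fill: take B (5 @ 268) → take D (18 @ 199) → take 22/26 of C → 227.62; 45/45 used.
2 item(s) taken whole; one partial (take 22/26 of C).

2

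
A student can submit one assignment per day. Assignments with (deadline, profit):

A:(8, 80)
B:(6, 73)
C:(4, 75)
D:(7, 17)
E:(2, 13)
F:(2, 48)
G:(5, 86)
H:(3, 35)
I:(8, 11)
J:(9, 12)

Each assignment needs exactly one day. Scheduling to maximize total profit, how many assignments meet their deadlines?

Take jobs in profit order; each goes to the latest open slot no later than its deadline.
Profit order: G=86 A=80 C=75 B=73 F=48 H=35 D=17 E=13 J=12 I=11
Assign: G→slot 5, A→slot 8, C→slot 4, B→slot 6, F→slot 2, H→slot 3, D→slot 7, E→slot 1, J→slot 9, I skipped.
Slots: [1:E] [2:F] [3:H] [4:C] [5:G] [6:B] [7:D] [8:A] [9:J]
9 of 10 scheduled.

9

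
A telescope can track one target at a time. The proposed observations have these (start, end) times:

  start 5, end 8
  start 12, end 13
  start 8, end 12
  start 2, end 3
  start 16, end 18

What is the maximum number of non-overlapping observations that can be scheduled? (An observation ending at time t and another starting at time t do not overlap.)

Order by finish time; keep every interval that doesn't clash with the previous kept one.
By end time: (2,3), (5,8), (8,12), (12,13), (16,18).
Pick (2,3); next start ≥ 3 → (5,8); next start ≥ 8 → (8,12); next start ≥ 12 → (12,13); next start ≥ 13 → (16,18).
Selected 5 observations.

5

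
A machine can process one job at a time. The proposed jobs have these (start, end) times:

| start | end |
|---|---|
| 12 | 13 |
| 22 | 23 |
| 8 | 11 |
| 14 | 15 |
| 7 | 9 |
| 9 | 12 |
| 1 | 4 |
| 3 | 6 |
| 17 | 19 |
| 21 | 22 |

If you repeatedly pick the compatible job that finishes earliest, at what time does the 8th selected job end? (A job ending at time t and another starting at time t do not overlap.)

Greedy by earliest finish: after sorting by end time, pick each interval compatible with the last pick.
By end time: (1,4), (3,6), (7,9), (8,11), (9,12), (12,13), (14,15), (17,19), (21,22), (22,23).
Pick (1,4); next start ≥ 4 → (7,9); next start ≥ 9 → (9,12); next start ≥ 12 → (12,13); next start ≥ 13 → (14,15); next start ≥ 15 → (17,19); next start ≥ 19 → (21,22); next start ≥ 22 → (22,23).
Selected: (1,4) (7,9) (9,12) (12,13) (14,15) (17,19) (21,22) (22,23)

23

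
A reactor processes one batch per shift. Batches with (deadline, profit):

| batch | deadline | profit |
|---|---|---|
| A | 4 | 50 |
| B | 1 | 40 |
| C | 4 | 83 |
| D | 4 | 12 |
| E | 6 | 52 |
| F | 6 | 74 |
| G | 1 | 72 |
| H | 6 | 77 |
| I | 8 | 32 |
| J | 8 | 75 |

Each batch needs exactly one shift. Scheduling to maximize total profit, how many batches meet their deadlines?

Sort by profit descending; place each in the latest free slot ≤ its deadline.
Profit order: C=83 H=77 J=75 F=74 G=72 E=52 A=50 B=40 I=32 D=12
Assign: C→slot 4, H→slot 6, J→slot 8, F→slot 5, G→slot 1, E→slot 3, A→slot 2, B skipped, I→slot 7, D skipped.
Slots: [1:G] [2:A] [3:E] [4:C] [5:F] [6:H] [7:I] [8:J]
8 of 10 scheduled.

8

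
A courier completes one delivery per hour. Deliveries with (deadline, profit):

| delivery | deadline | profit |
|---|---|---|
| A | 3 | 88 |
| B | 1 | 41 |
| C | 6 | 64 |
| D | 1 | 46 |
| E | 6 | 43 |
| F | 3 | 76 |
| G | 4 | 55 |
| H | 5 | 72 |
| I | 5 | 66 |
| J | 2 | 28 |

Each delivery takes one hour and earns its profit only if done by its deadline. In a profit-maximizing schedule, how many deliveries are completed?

6

Profit order: A=88 F=76 H=72 I=66 C=64 G=55 D=46 E=43 B=41 J=28
Assign: A→slot 3, F→slot 2, H→slot 5, I→slot 4, C→slot 6, G→slot 1, D skipped, E skipped, B skipped, J skipped.
Slots: [1:G] [2:F] [3:A] [4:I] [5:H] [6:C]
6 of 10 scheduled.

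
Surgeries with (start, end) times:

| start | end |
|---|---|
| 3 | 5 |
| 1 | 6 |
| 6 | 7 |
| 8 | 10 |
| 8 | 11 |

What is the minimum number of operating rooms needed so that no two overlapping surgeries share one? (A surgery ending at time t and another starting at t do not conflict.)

Events (time:±→running): 1:+→1 3:+→2 … peak 2.

2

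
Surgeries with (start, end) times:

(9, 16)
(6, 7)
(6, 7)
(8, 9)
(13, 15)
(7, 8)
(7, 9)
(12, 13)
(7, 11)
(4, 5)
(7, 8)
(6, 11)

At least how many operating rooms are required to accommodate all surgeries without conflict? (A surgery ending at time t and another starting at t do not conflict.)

5

The answer is the maximum number of intervals overlapping at any instant.
Events (time:±→running): 4:+→1 5:-→0 6:+→1 6:+→2 6:+→3 7:-→2 7:-→1 7:+→2 7:+→3 7:+→4 7:+→5 … peak 5.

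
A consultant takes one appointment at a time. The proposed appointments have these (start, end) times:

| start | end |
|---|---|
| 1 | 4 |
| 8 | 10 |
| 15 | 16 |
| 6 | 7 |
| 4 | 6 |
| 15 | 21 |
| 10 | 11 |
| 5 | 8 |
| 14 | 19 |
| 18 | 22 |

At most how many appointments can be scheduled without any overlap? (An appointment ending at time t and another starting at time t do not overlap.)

7

Order by finish time; keep every interval that doesn't clash with the previous kept one.
Sorted by end: (1,4)  (4,6)  (6,7)  (5,8)  (8,10)  (10,11)  (15,16)  (14,19)  (15,21)  (18,22)
take (1,4); take (4,6); take (6,7); take (8,10); take (10,11); take (15,16); take (18,22).
Selected 7 appointments.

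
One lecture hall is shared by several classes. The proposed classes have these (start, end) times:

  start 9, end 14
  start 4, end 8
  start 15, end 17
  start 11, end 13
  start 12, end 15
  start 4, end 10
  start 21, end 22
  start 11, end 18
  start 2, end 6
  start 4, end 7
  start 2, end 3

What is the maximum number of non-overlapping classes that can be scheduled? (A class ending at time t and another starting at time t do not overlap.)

5

Sorted by end: (2,3)  (2,6)  (4,7)  (4,8)  (4,10)  (11,13)  (9,14)  (12,15)  (15,17)  (11,18)  (21,22)
take (2,3); take (4,7); take (11,13); skip (12,15); take (15,17); take (21,22).
Selected 5 classes.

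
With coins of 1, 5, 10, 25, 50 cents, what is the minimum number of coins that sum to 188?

8

188 − 3×50→38 − 1×25→13 − 1×10→3 − 3×1→0
Total coins = 3 + 1 + 1 + 3 = 8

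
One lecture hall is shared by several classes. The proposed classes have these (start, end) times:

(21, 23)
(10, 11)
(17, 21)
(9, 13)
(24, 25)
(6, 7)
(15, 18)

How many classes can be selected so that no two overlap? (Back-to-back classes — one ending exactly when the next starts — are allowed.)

5

By end time: (6,7), (10,11), (9,13), (15,18), (17,21), (21,23), (24,25).
Pick (6,7); next start ≥ 7 → (10,11); next start ≥ 11 → (15,18); next start ≥ 18 → (21,23); next start ≥ 23 → (24,25).
Selected 5 classes.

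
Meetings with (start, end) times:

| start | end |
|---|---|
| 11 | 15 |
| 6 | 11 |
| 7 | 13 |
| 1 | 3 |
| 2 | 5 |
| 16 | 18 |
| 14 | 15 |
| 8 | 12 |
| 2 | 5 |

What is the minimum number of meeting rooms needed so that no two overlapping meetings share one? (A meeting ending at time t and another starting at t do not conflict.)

3

Count concurrent intervals with a sweep; the peak is the room count.
Events (time:±→running): 1:+→1 2:+→2 2:+→3 … peak 3.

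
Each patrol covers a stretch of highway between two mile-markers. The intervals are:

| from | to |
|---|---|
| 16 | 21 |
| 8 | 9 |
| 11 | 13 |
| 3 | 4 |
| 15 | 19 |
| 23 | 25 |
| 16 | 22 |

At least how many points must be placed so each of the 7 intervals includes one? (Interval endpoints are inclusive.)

Sorted: [3,4] [8,9] [11,13] [15,19] [16,21] [16,22] [23,25]
{[3,4]} hit by 4; {[8,9]} hit by 9; {[11,13]} hit by 13; {[15,19],[16,21],[16,22]} hit by 19; {[23,25]} hit by 25.
Points: 4, 9, 13, 19, 25 (5 total).

5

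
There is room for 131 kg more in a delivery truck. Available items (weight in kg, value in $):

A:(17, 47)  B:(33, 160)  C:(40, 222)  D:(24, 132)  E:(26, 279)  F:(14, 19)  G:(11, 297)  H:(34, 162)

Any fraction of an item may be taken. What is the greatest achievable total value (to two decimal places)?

Greedy by value/weight ratio, highest first.
Order: G (297/11=27.00) > E (279/26=10.73) > C (222/40=5.55) > D (132/24=5.50) > B (160/33=4.85) > H (162/34=4.76) > A (47/17=2.76) > F (19/14=1.36)
Fill: take G (11 @ 297) → take E (26 @ 279) → take C (40 @ 222) → take D (24 @ 132) → take 30/33 of B → 145.45; 131/131 used.
Total value = 1075.45

1075.45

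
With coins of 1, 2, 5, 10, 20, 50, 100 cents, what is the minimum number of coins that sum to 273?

6

Greedy: take as many of the largest coin as possible, then repeat with the remainder.
273 = 2×100 + 1×50 + 1×20 + 1×2 + 1×1
Total coins = 2 + 1 + 1 + 1 + 1 = 6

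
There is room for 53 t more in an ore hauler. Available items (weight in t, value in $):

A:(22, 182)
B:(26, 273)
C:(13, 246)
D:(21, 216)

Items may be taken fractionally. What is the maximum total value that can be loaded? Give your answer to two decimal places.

663.00

Ratios (sorted): C 18.92, B 10.50, D 10.29, A 8.27
take C (13 @ 246); take B (26 @ 273); take 14/21 of D → 144.00. Capacity used 53/53.
Total value = 663.00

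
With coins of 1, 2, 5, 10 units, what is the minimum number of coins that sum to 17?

Greedy: take as many of the largest coin as possible, then repeat with the remainder.
17 − 1×10→7 − 1×5→2 − 1×2→0
Total coins = 1 + 1 + 1 = 3

3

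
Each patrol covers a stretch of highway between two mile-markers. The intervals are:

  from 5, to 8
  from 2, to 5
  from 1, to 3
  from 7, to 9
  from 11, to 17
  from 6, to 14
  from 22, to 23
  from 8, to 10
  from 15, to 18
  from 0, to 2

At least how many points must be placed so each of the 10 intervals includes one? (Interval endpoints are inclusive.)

Process intervals by earliest right end; each time one isn't hit yet, stab at its right endpoint.
By right end: [0,2]  [1,3]  [2,5]  [5,8]  [7,9]  [8,10]  [6,14]  [11,17]  [15,18]  [22,23]
[0,2] uncovered → point at 2; [5,8] uncovered → point at 8; [11,17] uncovered → point at 17; [22,23] uncovered → point at 23.
Points: 2, 8, 17, 23 (4 total).

4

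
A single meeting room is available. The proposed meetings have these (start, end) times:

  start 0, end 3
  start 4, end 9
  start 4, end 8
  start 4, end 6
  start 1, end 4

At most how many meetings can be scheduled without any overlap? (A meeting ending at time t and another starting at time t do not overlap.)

2

Sort by end time and greedily take each interval whose start is ≥ the last chosen end.
Sorted by end: (0,3)  (1,4)  (4,6)  (4,8)  (4,9)
take (0,3); take (4,6); skip (4,8).
Selected 2 meetings.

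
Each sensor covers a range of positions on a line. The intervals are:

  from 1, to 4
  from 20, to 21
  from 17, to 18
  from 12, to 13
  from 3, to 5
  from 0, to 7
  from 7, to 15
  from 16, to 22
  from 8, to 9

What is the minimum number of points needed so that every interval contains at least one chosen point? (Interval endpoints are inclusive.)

5

Sorted: [1,4] [3,5] [0,7] [8,9] [12,13] [7,15] [17,18] [20,21] [16,22]
{[1,4],[3,5],[0,7]} hit by 4; {[8,9]} hit by 9; {[12,13],[7,15]} hit by 13; {[17,18]} hit by 18; {[20,21],[16,22]} hit by 21.
Points: 4, 9, 13, 18, 21 (5 total).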